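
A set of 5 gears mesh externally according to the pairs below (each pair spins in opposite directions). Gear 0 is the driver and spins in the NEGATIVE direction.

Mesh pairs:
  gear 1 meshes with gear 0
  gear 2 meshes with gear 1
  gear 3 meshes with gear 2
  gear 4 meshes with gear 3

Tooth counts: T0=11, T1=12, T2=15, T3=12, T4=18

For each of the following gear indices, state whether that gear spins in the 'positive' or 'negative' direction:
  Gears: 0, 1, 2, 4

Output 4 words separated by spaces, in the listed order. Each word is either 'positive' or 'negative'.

Answer: negative positive negative negative

Derivation:
Gear 0 (driver): negative (depth 0)
  gear 1: meshes with gear 0 -> depth 1 -> positive (opposite of gear 0)
  gear 2: meshes with gear 1 -> depth 2 -> negative (opposite of gear 1)
  gear 3: meshes with gear 2 -> depth 3 -> positive (opposite of gear 2)
  gear 4: meshes with gear 3 -> depth 4 -> negative (opposite of gear 3)
Queried indices 0, 1, 2, 4 -> negative, positive, negative, negative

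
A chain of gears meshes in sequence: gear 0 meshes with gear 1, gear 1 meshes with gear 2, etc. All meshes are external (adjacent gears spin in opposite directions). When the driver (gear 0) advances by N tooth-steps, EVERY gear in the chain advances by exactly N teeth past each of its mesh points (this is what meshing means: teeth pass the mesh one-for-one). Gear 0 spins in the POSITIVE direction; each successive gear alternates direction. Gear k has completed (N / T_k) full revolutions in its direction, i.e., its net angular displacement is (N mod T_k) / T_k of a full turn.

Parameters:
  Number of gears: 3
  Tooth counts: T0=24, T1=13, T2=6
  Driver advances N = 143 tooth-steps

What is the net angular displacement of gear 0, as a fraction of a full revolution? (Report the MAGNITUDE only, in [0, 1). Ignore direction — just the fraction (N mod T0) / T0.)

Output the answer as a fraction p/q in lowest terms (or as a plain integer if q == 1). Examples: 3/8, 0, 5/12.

Answer: 23/24

Derivation:
Chain of 3 gears, tooth counts: [24, 13, 6]
  gear 0: T0=24, direction=positive, advance = 143 mod 24 = 23 teeth = 23/24 turn
  gear 1: T1=13, direction=negative, advance = 143 mod 13 = 0 teeth = 0/13 turn
  gear 2: T2=6, direction=positive, advance = 143 mod 6 = 5 teeth = 5/6 turn
Gear 0: 143 mod 24 = 23
Fraction = 23 / 24 = 23/24 (gcd(23,24)=1) = 23/24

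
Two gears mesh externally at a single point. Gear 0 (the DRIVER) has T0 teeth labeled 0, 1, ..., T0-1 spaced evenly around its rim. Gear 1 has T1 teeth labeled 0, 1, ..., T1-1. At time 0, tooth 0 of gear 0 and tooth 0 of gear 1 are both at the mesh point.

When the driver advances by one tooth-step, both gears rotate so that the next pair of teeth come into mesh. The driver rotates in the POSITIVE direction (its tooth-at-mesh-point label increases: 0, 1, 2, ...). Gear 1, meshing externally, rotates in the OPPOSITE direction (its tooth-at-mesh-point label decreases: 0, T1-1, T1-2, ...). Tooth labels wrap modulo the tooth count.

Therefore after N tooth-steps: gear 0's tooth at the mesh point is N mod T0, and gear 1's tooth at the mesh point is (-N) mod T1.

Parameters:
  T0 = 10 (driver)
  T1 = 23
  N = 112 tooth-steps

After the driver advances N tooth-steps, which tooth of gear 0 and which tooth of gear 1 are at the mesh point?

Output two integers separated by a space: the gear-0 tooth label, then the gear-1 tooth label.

Answer: 2 3

Derivation:
Gear 0 (driver, T0=10): tooth at mesh = N mod T0
  112 = 11 * 10 + 2, so 112 mod 10 = 2
  gear 0 tooth = 2
Gear 1 (driven, T1=23): tooth at mesh = (-N) mod T1
  112 = 4 * 23 + 20, so 112 mod 23 = 20
  (-112) mod 23 = (-20) mod 23 = 23 - 20 = 3
Mesh after 112 steps: gear-0 tooth 2 meets gear-1 tooth 3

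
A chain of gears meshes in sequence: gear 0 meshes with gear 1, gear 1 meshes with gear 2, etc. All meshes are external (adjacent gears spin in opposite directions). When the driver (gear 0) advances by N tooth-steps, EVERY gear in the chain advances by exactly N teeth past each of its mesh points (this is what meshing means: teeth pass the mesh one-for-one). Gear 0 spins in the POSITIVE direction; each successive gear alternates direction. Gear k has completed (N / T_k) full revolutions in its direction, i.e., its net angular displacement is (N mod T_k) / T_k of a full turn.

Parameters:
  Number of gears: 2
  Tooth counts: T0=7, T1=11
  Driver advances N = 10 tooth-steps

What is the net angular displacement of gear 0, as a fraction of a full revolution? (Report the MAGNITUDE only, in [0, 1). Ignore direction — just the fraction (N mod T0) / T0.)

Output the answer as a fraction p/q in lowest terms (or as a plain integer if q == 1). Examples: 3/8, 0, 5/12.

Chain of 2 gears, tooth counts: [7, 11]
  gear 0: T0=7, direction=positive, advance = 10 mod 7 = 3 teeth = 3/7 turn
  gear 1: T1=11, direction=negative, advance = 10 mod 11 = 10 teeth = 10/11 turn
Gear 0: 10 mod 7 = 3
Fraction = 3 / 7 = 3/7 (gcd(3,7)=1) = 3/7

Answer: 3/7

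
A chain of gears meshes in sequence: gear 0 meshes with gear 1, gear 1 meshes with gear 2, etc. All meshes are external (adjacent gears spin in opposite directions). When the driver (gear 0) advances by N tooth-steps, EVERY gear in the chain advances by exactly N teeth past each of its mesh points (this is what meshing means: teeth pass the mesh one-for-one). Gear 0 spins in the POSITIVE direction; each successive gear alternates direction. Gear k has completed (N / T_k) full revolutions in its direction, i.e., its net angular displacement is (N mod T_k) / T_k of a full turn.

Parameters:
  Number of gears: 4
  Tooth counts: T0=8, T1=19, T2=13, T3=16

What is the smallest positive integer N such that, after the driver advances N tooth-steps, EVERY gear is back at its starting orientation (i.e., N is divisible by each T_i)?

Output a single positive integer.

Gear k returns to start when N is a multiple of T_k.
All gears at start simultaneously when N is a common multiple of [8, 19, 13, 16]; the smallest such N is lcm(8, 19, 13, 16).
Start: lcm = T0 = 8
Fold in T1=19: gcd(8, 19) = 1; lcm(8, 19) = 8 * 19 / 1 = 152 / 1 = 152
Fold in T2=13: gcd(152, 13) = 1; lcm(152, 13) = 152 * 13 / 1 = 1976 / 1 = 1976
Fold in T3=16: gcd(1976, 16) = 8; lcm(1976, 16) = 1976 * 16 / 8 = 31616 / 8 = 3952
Full cycle length = 3952

Answer: 3952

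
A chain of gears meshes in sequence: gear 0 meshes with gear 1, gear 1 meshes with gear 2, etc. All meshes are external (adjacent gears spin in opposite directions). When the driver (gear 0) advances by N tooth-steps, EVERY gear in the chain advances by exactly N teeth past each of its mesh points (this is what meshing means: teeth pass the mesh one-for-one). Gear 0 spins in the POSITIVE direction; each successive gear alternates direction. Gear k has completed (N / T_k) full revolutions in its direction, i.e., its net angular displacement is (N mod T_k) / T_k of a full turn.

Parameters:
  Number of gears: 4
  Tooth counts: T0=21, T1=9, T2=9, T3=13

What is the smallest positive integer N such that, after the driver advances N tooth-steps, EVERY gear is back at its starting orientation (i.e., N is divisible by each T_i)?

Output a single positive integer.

Answer: 819

Derivation:
Gear k returns to start when N is a multiple of T_k.
All gears at start simultaneously when N is a common multiple of [21, 9, 9, 13]; the smallest such N is lcm(21, 9, 9, 13).
Start: lcm = T0 = 21
Fold in T1=9: gcd(21, 9) = 3; lcm(21, 9) = 21 * 9 / 3 = 189 / 3 = 63
Fold in T2=9: gcd(63, 9) = 9; lcm(63, 9) = 63 * 9 / 9 = 567 / 9 = 63
Fold in T3=13: gcd(63, 13) = 1; lcm(63, 13) = 63 * 13 / 1 = 819 / 1 = 819
Full cycle length = 819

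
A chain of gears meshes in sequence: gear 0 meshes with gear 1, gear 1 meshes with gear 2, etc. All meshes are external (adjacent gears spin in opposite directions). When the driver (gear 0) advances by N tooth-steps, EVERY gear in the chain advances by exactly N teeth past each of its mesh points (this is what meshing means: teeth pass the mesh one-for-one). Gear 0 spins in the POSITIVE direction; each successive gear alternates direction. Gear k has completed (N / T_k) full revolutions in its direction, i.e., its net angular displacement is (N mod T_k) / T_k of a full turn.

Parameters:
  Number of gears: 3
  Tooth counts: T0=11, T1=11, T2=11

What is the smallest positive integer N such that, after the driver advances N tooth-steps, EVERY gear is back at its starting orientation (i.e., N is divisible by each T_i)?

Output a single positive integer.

Answer: 11

Derivation:
Gear k returns to start when N is a multiple of T_k.
All gears at start simultaneously when N is a common multiple of [11, 11, 11]; the smallest such N is lcm(11, 11, 11).
Start: lcm = T0 = 11
Fold in T1=11: gcd(11, 11) = 11; lcm(11, 11) = 11 * 11 / 11 = 121 / 11 = 11
Fold in T2=11: gcd(11, 11) = 11; lcm(11, 11) = 11 * 11 / 11 = 121 / 11 = 11
Full cycle length = 11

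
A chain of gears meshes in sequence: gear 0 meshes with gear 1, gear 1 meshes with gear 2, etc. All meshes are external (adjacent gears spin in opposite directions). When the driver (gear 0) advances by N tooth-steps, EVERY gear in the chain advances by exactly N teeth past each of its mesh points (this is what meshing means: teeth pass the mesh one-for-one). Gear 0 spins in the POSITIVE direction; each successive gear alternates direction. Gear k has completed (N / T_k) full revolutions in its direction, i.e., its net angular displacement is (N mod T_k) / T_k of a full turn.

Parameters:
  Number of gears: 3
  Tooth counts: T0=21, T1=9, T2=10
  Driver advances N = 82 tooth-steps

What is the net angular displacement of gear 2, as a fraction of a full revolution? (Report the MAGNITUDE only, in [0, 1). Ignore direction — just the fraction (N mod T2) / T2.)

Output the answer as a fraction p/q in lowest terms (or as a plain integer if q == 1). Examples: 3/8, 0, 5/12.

Chain of 3 gears, tooth counts: [21, 9, 10]
  gear 0: T0=21, direction=positive, advance = 82 mod 21 = 19 teeth = 19/21 turn
  gear 1: T1=9, direction=negative, advance = 82 mod 9 = 1 teeth = 1/9 turn
  gear 2: T2=10, direction=positive, advance = 82 mod 10 = 2 teeth = 2/10 turn
Gear 2: 82 mod 10 = 2
Fraction = 2 / 10 = 1/5 (gcd(2,10)=2) = 1/5

Answer: 1/5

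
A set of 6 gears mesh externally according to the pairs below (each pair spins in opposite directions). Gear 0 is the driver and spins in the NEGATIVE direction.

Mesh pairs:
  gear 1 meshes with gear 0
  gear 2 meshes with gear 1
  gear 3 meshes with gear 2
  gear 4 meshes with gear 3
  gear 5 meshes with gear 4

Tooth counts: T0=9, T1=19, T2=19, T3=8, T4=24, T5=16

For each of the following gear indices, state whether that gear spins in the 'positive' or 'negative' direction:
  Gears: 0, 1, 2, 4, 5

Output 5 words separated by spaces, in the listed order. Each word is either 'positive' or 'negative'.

Answer: negative positive negative negative positive

Derivation:
Gear 0 (driver): negative (depth 0)
  gear 1: meshes with gear 0 -> depth 1 -> positive (opposite of gear 0)
  gear 2: meshes with gear 1 -> depth 2 -> negative (opposite of gear 1)
  gear 3: meshes with gear 2 -> depth 3 -> positive (opposite of gear 2)
  gear 4: meshes with gear 3 -> depth 4 -> negative (opposite of gear 3)
  gear 5: meshes with gear 4 -> depth 5 -> positive (opposite of gear 4)
Queried indices 0, 1, 2, 4, 5 -> negative, positive, negative, negative, positive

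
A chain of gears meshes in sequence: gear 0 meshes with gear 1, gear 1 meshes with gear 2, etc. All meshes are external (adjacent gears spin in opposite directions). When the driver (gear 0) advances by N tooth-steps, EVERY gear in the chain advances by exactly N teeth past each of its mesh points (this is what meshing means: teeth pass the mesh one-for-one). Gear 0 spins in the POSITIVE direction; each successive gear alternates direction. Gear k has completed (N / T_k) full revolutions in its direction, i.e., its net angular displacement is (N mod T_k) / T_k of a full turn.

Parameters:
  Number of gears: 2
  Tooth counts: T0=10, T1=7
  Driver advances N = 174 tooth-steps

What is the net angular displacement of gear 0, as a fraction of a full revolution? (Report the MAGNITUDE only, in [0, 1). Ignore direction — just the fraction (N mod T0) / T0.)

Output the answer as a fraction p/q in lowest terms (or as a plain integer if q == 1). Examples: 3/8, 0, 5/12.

Answer: 2/5

Derivation:
Chain of 2 gears, tooth counts: [10, 7]
  gear 0: T0=10, direction=positive, advance = 174 mod 10 = 4 teeth = 4/10 turn
  gear 1: T1=7, direction=negative, advance = 174 mod 7 = 6 teeth = 6/7 turn
Gear 0: 174 mod 10 = 4
Fraction = 4 / 10 = 2/5 (gcd(4,10)=2) = 2/5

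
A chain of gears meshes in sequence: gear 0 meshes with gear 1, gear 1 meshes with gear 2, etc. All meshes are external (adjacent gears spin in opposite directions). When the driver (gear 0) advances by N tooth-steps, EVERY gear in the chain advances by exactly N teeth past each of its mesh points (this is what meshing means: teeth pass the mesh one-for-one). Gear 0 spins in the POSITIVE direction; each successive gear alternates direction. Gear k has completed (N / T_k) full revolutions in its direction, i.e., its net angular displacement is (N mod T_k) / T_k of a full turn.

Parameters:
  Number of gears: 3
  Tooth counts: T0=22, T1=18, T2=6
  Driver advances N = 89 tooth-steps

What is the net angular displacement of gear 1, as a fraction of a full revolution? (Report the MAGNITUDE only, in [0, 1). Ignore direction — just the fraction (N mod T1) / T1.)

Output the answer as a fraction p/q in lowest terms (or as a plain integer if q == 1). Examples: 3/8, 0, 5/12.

Answer: 17/18

Derivation:
Chain of 3 gears, tooth counts: [22, 18, 6]
  gear 0: T0=22, direction=positive, advance = 89 mod 22 = 1 teeth = 1/22 turn
  gear 1: T1=18, direction=negative, advance = 89 mod 18 = 17 teeth = 17/18 turn
  gear 2: T2=6, direction=positive, advance = 89 mod 6 = 5 teeth = 5/6 turn
Gear 1: 89 mod 18 = 17
Fraction = 17 / 18 = 17/18 (gcd(17,18)=1) = 17/18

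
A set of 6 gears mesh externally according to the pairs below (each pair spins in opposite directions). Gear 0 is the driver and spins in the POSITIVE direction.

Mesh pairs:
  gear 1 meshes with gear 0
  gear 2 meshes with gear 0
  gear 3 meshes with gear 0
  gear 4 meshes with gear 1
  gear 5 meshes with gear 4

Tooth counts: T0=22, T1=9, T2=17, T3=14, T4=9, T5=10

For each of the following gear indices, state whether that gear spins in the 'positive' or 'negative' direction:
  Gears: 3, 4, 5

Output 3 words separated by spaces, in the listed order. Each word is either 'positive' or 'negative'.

Answer: negative positive negative

Derivation:
Gear 0 (driver): positive (depth 0)
  gear 1: meshes with gear 0 -> depth 1 -> negative (opposite of gear 0)
  gear 2: meshes with gear 0 -> depth 1 -> negative (opposite of gear 0)
  gear 3: meshes with gear 0 -> depth 1 -> negative (opposite of gear 0)
  gear 4: meshes with gear 1 -> depth 2 -> positive (opposite of gear 1)
  gear 5: meshes with gear 4 -> depth 3 -> negative (opposite of gear 4)
Queried indices 3, 4, 5 -> negative, positive, negative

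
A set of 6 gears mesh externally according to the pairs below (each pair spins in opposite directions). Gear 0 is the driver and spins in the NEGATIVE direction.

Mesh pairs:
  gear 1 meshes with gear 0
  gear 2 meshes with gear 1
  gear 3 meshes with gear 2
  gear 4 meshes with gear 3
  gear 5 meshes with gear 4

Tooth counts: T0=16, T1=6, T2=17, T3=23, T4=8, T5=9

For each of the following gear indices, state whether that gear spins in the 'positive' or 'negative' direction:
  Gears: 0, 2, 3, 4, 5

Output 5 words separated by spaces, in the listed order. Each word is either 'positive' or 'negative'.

Answer: negative negative positive negative positive

Derivation:
Gear 0 (driver): negative (depth 0)
  gear 1: meshes with gear 0 -> depth 1 -> positive (opposite of gear 0)
  gear 2: meshes with gear 1 -> depth 2 -> negative (opposite of gear 1)
  gear 3: meshes with gear 2 -> depth 3 -> positive (opposite of gear 2)
  gear 4: meshes with gear 3 -> depth 4 -> negative (opposite of gear 3)
  gear 5: meshes with gear 4 -> depth 5 -> positive (opposite of gear 4)
Queried indices 0, 2, 3, 4, 5 -> negative, negative, positive, negative, positive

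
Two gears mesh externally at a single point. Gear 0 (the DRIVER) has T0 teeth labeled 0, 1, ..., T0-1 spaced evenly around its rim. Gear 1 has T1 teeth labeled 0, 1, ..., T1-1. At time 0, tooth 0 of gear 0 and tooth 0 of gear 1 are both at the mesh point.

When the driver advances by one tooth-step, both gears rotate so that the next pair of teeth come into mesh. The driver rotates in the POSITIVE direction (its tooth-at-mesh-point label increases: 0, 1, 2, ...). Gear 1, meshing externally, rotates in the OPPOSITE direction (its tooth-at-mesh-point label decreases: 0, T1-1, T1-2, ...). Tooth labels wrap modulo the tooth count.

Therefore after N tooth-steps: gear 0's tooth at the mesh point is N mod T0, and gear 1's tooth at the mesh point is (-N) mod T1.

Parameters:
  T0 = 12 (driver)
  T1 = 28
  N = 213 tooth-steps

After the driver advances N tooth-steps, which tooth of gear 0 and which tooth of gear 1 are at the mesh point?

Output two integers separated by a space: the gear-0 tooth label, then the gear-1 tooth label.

Answer: 9 11

Derivation:
Gear 0 (driver, T0=12): tooth at mesh = N mod T0
  213 = 17 * 12 + 9, so 213 mod 12 = 9
  gear 0 tooth = 9
Gear 1 (driven, T1=28): tooth at mesh = (-N) mod T1
  213 = 7 * 28 + 17, so 213 mod 28 = 17
  (-213) mod 28 = (-17) mod 28 = 28 - 17 = 11
Mesh after 213 steps: gear-0 tooth 9 meets gear-1 tooth 11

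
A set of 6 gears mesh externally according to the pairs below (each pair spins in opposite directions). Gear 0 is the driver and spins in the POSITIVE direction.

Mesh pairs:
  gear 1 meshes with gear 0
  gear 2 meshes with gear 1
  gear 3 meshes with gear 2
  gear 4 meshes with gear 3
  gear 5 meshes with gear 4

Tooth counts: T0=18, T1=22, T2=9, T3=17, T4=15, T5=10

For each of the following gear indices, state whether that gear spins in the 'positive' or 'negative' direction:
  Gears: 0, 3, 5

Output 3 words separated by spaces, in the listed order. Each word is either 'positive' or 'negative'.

Gear 0 (driver): positive (depth 0)
  gear 1: meshes with gear 0 -> depth 1 -> negative (opposite of gear 0)
  gear 2: meshes with gear 1 -> depth 2 -> positive (opposite of gear 1)
  gear 3: meshes with gear 2 -> depth 3 -> negative (opposite of gear 2)
  gear 4: meshes with gear 3 -> depth 4 -> positive (opposite of gear 3)
  gear 5: meshes with gear 4 -> depth 5 -> negative (opposite of gear 4)
Queried indices 0, 3, 5 -> positive, negative, negative

Answer: positive negative negative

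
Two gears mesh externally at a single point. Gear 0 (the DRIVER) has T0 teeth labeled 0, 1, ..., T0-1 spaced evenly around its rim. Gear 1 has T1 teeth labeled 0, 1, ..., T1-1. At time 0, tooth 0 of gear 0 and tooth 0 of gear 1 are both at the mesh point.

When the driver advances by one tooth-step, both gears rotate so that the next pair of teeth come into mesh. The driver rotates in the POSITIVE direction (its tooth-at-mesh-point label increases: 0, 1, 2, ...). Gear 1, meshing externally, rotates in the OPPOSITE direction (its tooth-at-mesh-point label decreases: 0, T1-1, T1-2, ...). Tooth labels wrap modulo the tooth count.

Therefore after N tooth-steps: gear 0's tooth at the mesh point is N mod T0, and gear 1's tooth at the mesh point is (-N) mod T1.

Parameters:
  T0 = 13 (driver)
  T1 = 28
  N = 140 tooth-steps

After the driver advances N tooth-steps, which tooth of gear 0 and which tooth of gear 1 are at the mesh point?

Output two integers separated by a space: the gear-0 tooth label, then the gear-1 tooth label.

Answer: 10 0

Derivation:
Gear 0 (driver, T0=13): tooth at mesh = N mod T0
  140 = 10 * 13 + 10, so 140 mod 13 = 10
  gear 0 tooth = 10
Gear 1 (driven, T1=28): tooth at mesh = (-N) mod T1
  140 = 5 * 28 + 0, so 140 mod 28 = 0
  (-140) mod 28 = 0
Mesh after 140 steps: gear-0 tooth 10 meets gear-1 tooth 0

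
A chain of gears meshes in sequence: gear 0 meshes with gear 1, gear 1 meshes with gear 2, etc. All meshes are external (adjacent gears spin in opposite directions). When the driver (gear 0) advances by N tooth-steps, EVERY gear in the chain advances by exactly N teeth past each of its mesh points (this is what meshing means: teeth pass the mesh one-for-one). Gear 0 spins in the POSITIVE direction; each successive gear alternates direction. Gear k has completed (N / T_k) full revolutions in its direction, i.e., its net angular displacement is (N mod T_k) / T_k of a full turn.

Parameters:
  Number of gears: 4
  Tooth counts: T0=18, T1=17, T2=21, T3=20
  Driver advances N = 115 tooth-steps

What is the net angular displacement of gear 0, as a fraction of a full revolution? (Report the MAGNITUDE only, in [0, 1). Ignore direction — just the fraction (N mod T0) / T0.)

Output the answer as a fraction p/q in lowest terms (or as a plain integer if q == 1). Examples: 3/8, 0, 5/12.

Answer: 7/18

Derivation:
Chain of 4 gears, tooth counts: [18, 17, 21, 20]
  gear 0: T0=18, direction=positive, advance = 115 mod 18 = 7 teeth = 7/18 turn
  gear 1: T1=17, direction=negative, advance = 115 mod 17 = 13 teeth = 13/17 turn
  gear 2: T2=21, direction=positive, advance = 115 mod 21 = 10 teeth = 10/21 turn
  gear 3: T3=20, direction=negative, advance = 115 mod 20 = 15 teeth = 15/20 turn
Gear 0: 115 mod 18 = 7
Fraction = 7 / 18 = 7/18 (gcd(7,18)=1) = 7/18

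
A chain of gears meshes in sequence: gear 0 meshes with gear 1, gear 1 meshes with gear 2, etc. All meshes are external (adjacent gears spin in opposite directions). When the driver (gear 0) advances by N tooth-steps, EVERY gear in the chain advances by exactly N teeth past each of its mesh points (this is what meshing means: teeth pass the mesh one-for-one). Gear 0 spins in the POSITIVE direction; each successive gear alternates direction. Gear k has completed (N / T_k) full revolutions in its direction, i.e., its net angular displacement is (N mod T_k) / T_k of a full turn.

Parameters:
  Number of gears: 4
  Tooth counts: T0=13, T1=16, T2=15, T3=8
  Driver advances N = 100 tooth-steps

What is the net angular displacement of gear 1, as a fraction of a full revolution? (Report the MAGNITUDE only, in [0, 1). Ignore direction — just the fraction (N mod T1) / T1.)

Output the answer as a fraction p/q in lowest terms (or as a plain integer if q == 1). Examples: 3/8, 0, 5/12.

Chain of 4 gears, tooth counts: [13, 16, 15, 8]
  gear 0: T0=13, direction=positive, advance = 100 mod 13 = 9 teeth = 9/13 turn
  gear 1: T1=16, direction=negative, advance = 100 mod 16 = 4 teeth = 4/16 turn
  gear 2: T2=15, direction=positive, advance = 100 mod 15 = 10 teeth = 10/15 turn
  gear 3: T3=8, direction=negative, advance = 100 mod 8 = 4 teeth = 4/8 turn
Gear 1: 100 mod 16 = 4
Fraction = 4 / 16 = 1/4 (gcd(4,16)=4) = 1/4

Answer: 1/4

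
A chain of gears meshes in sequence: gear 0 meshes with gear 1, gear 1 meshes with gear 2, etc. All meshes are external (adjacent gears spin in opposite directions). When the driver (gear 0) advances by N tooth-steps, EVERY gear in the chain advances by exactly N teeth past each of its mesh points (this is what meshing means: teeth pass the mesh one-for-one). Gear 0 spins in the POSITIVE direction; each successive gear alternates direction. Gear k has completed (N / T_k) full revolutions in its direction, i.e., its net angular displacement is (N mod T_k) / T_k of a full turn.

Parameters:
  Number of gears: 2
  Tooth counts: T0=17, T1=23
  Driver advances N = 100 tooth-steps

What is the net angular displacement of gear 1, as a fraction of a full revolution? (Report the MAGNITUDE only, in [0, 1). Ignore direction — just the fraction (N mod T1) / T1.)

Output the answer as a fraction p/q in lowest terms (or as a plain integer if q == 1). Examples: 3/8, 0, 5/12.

Chain of 2 gears, tooth counts: [17, 23]
  gear 0: T0=17, direction=positive, advance = 100 mod 17 = 15 teeth = 15/17 turn
  gear 1: T1=23, direction=negative, advance = 100 mod 23 = 8 teeth = 8/23 turn
Gear 1: 100 mod 23 = 8
Fraction = 8 / 23 = 8/23 (gcd(8,23)=1) = 8/23

Answer: 8/23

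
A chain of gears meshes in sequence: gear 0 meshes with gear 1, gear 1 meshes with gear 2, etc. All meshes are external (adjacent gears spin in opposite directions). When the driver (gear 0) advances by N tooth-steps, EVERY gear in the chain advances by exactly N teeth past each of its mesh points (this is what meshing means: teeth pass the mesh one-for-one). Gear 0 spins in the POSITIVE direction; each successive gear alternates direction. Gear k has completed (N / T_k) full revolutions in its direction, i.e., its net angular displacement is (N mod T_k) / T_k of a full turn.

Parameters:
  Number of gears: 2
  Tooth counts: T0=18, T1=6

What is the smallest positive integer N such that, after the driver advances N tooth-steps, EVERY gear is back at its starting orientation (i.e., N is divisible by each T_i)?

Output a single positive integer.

Answer: 18

Derivation:
Gear k returns to start when N is a multiple of T_k.
All gears at start simultaneously when N is a common multiple of [18, 6]; the smallest such N is lcm(18, 6).
Start: lcm = T0 = 18
Fold in T1=6: gcd(18, 6) = 6; lcm(18, 6) = 18 * 6 / 6 = 108 / 6 = 18
Full cycle length = 18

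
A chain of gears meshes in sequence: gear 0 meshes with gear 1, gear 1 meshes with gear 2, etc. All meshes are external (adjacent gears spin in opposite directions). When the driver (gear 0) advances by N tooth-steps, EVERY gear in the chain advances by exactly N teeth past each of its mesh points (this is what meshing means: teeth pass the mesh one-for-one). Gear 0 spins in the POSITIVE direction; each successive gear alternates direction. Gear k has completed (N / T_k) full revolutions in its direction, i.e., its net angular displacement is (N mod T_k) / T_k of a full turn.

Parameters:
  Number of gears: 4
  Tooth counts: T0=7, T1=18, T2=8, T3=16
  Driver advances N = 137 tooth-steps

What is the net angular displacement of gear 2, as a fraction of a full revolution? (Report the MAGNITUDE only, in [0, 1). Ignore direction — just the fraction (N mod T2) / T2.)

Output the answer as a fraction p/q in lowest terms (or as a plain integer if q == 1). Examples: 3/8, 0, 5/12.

Chain of 4 gears, tooth counts: [7, 18, 8, 16]
  gear 0: T0=7, direction=positive, advance = 137 mod 7 = 4 teeth = 4/7 turn
  gear 1: T1=18, direction=negative, advance = 137 mod 18 = 11 teeth = 11/18 turn
  gear 2: T2=8, direction=positive, advance = 137 mod 8 = 1 teeth = 1/8 turn
  gear 3: T3=16, direction=negative, advance = 137 mod 16 = 9 teeth = 9/16 turn
Gear 2: 137 mod 8 = 1
Fraction = 1 / 8 = 1/8 (gcd(1,8)=1) = 1/8

Answer: 1/8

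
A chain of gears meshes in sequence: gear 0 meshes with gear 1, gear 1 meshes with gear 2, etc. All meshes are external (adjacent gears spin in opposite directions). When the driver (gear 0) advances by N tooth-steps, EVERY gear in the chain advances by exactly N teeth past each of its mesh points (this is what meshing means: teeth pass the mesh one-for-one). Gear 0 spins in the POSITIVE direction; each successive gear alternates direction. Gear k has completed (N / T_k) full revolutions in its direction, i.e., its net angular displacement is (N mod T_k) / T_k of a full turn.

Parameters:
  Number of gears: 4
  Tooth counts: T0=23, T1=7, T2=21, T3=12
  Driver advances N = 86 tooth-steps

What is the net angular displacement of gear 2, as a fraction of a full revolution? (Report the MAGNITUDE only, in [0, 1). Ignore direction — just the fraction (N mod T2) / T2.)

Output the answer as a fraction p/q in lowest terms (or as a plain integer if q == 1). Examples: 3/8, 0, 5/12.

Chain of 4 gears, tooth counts: [23, 7, 21, 12]
  gear 0: T0=23, direction=positive, advance = 86 mod 23 = 17 teeth = 17/23 turn
  gear 1: T1=7, direction=negative, advance = 86 mod 7 = 2 teeth = 2/7 turn
  gear 2: T2=21, direction=positive, advance = 86 mod 21 = 2 teeth = 2/21 turn
  gear 3: T3=12, direction=negative, advance = 86 mod 12 = 2 teeth = 2/12 turn
Gear 2: 86 mod 21 = 2
Fraction = 2 / 21 = 2/21 (gcd(2,21)=1) = 2/21

Answer: 2/21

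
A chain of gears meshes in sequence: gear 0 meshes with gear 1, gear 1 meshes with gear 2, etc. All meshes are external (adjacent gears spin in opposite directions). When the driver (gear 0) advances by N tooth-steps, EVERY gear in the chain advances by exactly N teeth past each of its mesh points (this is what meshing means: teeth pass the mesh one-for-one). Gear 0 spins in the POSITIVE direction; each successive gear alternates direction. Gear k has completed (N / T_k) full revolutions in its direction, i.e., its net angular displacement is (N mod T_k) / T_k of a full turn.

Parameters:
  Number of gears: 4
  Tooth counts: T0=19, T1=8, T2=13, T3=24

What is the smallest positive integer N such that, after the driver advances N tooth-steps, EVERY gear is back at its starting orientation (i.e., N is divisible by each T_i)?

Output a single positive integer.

Gear k returns to start when N is a multiple of T_k.
All gears at start simultaneously when N is a common multiple of [19, 8, 13, 24]; the smallest such N is lcm(19, 8, 13, 24).
Start: lcm = T0 = 19
Fold in T1=8: gcd(19, 8) = 1; lcm(19, 8) = 19 * 8 / 1 = 152 / 1 = 152
Fold in T2=13: gcd(152, 13) = 1; lcm(152, 13) = 152 * 13 / 1 = 1976 / 1 = 1976
Fold in T3=24: gcd(1976, 24) = 8; lcm(1976, 24) = 1976 * 24 / 8 = 47424 / 8 = 5928
Full cycle length = 5928

Answer: 5928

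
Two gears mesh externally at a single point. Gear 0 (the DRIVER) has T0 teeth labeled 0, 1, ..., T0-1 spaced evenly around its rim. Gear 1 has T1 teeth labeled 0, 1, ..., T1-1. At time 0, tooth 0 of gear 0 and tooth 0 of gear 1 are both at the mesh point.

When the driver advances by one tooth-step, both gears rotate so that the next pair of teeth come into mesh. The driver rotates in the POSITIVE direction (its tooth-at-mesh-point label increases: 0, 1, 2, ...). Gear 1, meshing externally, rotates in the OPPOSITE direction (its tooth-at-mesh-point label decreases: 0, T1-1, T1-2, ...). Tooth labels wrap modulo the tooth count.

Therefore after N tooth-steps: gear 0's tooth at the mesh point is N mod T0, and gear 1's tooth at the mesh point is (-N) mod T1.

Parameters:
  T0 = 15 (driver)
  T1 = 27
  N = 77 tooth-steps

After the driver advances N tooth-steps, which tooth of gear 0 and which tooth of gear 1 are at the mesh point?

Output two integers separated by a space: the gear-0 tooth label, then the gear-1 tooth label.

Answer: 2 4

Derivation:
Gear 0 (driver, T0=15): tooth at mesh = N mod T0
  77 = 5 * 15 + 2, so 77 mod 15 = 2
  gear 0 tooth = 2
Gear 1 (driven, T1=27): tooth at mesh = (-N) mod T1
  77 = 2 * 27 + 23, so 77 mod 27 = 23
  (-77) mod 27 = (-23) mod 27 = 27 - 23 = 4
Mesh after 77 steps: gear-0 tooth 2 meets gear-1 tooth 4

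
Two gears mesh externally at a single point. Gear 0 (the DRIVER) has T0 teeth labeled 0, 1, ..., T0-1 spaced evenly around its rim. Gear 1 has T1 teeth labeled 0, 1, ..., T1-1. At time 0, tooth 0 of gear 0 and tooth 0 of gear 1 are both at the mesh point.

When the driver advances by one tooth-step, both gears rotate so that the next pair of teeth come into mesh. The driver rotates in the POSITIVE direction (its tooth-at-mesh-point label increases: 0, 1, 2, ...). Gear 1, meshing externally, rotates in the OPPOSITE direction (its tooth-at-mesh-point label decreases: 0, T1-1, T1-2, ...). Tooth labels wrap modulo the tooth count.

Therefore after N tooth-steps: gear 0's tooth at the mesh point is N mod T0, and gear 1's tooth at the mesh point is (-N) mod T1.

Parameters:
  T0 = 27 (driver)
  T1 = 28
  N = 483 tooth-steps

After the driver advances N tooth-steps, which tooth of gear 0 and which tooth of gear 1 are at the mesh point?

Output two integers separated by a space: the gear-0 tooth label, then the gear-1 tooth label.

Gear 0 (driver, T0=27): tooth at mesh = N mod T0
  483 = 17 * 27 + 24, so 483 mod 27 = 24
  gear 0 tooth = 24
Gear 1 (driven, T1=28): tooth at mesh = (-N) mod T1
  483 = 17 * 28 + 7, so 483 mod 28 = 7
  (-483) mod 28 = (-7) mod 28 = 28 - 7 = 21
Mesh after 483 steps: gear-0 tooth 24 meets gear-1 tooth 21

Answer: 24 21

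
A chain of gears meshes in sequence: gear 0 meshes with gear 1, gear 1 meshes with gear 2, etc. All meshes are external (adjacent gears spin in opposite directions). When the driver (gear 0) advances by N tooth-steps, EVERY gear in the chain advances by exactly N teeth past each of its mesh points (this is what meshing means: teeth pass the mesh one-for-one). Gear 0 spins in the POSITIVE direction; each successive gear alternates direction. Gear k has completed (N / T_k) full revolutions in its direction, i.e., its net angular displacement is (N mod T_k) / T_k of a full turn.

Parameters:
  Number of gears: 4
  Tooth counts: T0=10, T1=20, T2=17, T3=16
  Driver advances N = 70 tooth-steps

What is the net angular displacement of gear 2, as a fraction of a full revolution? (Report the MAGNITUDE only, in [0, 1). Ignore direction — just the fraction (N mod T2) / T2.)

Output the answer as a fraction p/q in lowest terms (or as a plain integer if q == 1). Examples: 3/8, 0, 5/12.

Chain of 4 gears, tooth counts: [10, 20, 17, 16]
  gear 0: T0=10, direction=positive, advance = 70 mod 10 = 0 teeth = 0/10 turn
  gear 1: T1=20, direction=negative, advance = 70 mod 20 = 10 teeth = 10/20 turn
  gear 2: T2=17, direction=positive, advance = 70 mod 17 = 2 teeth = 2/17 turn
  gear 3: T3=16, direction=negative, advance = 70 mod 16 = 6 teeth = 6/16 turn
Gear 2: 70 mod 17 = 2
Fraction = 2 / 17 = 2/17 (gcd(2,17)=1) = 2/17

Answer: 2/17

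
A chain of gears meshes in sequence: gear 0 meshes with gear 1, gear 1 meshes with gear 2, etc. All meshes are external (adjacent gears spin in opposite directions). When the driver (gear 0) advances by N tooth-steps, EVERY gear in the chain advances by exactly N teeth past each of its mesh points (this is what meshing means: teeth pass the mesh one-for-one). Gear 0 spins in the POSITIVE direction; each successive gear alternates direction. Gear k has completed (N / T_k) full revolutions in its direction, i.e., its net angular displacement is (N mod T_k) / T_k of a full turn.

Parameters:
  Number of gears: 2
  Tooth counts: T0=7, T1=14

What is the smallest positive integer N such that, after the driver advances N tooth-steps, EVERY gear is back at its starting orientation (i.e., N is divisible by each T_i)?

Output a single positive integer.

Gear k returns to start when N is a multiple of T_k.
All gears at start simultaneously when N is a common multiple of [7, 14]; the smallest such N is lcm(7, 14).
Start: lcm = T0 = 7
Fold in T1=14: gcd(7, 14) = 7; lcm(7, 14) = 7 * 14 / 7 = 98 / 7 = 14
Full cycle length = 14

Answer: 14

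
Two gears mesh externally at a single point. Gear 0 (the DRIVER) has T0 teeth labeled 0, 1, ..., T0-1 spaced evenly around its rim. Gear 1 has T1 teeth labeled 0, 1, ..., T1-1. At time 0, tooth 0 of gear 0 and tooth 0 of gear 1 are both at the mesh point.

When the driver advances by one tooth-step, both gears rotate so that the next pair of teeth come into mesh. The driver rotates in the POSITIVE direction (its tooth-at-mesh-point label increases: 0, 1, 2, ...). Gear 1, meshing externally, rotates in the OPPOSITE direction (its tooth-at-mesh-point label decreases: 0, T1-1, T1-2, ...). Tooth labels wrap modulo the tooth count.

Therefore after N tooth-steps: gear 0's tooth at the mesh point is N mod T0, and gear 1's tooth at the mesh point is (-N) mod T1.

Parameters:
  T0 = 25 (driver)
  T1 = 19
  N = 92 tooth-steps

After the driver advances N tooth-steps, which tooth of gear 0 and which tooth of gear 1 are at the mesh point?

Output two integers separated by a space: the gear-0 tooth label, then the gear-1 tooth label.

Answer: 17 3

Derivation:
Gear 0 (driver, T0=25): tooth at mesh = N mod T0
  92 = 3 * 25 + 17, so 92 mod 25 = 17
  gear 0 tooth = 17
Gear 1 (driven, T1=19): tooth at mesh = (-N) mod T1
  92 = 4 * 19 + 16, so 92 mod 19 = 16
  (-92) mod 19 = (-16) mod 19 = 19 - 16 = 3
Mesh after 92 steps: gear-0 tooth 17 meets gear-1 tooth 3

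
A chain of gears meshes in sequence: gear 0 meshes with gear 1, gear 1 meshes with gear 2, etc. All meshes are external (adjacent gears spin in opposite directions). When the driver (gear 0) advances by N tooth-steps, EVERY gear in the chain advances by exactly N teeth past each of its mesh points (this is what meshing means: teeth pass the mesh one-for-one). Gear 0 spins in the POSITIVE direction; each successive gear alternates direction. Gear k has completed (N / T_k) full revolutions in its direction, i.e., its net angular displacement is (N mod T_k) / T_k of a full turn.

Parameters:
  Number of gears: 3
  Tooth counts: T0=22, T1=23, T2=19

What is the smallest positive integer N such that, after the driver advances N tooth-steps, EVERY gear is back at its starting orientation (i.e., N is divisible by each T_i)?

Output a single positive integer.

Answer: 9614

Derivation:
Gear k returns to start when N is a multiple of T_k.
All gears at start simultaneously when N is a common multiple of [22, 23, 19]; the smallest such N is lcm(22, 23, 19).
Start: lcm = T0 = 22
Fold in T1=23: gcd(22, 23) = 1; lcm(22, 23) = 22 * 23 / 1 = 506 / 1 = 506
Fold in T2=19: gcd(506, 19) = 1; lcm(506, 19) = 506 * 19 / 1 = 9614 / 1 = 9614
Full cycle length = 9614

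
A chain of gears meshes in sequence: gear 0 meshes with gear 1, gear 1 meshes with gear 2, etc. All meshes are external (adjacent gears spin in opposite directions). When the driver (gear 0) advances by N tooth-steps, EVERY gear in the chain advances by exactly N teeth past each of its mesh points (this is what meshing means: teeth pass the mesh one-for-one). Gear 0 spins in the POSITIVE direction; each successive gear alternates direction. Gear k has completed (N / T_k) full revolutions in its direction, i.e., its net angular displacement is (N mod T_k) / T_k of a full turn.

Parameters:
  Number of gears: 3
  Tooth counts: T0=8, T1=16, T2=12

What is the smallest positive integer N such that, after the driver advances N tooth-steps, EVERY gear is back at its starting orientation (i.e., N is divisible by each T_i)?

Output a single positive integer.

Gear k returns to start when N is a multiple of T_k.
All gears at start simultaneously when N is a common multiple of [8, 16, 12]; the smallest such N is lcm(8, 16, 12).
Start: lcm = T0 = 8
Fold in T1=16: gcd(8, 16) = 8; lcm(8, 16) = 8 * 16 / 8 = 128 / 8 = 16
Fold in T2=12: gcd(16, 12) = 4; lcm(16, 12) = 16 * 12 / 4 = 192 / 4 = 48
Full cycle length = 48

Answer: 48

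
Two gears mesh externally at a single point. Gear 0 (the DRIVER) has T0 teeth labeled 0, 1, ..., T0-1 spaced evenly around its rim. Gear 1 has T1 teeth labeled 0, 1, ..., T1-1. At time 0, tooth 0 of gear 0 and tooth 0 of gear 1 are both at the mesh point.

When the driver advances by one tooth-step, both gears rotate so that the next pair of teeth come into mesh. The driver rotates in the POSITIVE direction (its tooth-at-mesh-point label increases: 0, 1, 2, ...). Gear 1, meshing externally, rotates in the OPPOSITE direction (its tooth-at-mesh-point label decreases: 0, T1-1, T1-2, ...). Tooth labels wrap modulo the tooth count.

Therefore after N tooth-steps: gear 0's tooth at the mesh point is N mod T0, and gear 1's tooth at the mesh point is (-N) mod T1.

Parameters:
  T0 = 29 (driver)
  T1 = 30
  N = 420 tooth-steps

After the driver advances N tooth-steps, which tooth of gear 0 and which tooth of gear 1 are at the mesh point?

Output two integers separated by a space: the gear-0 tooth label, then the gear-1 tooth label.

Answer: 14 0

Derivation:
Gear 0 (driver, T0=29): tooth at mesh = N mod T0
  420 = 14 * 29 + 14, so 420 mod 29 = 14
  gear 0 tooth = 14
Gear 1 (driven, T1=30): tooth at mesh = (-N) mod T1
  420 = 14 * 30 + 0, so 420 mod 30 = 0
  (-420) mod 30 = 0
Mesh after 420 steps: gear-0 tooth 14 meets gear-1 tooth 0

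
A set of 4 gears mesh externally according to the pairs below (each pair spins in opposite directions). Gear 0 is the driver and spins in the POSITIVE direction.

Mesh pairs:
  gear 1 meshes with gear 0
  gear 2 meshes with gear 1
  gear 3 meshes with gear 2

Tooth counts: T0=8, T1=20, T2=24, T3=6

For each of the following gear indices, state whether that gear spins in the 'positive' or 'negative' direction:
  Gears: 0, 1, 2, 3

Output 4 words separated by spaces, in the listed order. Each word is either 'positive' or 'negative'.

Answer: positive negative positive negative

Derivation:
Gear 0 (driver): positive (depth 0)
  gear 1: meshes with gear 0 -> depth 1 -> negative (opposite of gear 0)
  gear 2: meshes with gear 1 -> depth 2 -> positive (opposite of gear 1)
  gear 3: meshes with gear 2 -> depth 3 -> negative (opposite of gear 2)
Queried indices 0, 1, 2, 3 -> positive, negative, positive, negative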